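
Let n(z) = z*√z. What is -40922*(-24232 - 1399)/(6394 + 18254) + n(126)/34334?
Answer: 6638429/156 + 189*√14/17167 ≈ 42554.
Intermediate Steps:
n(z) = z^(3/2)
-40922*(-24232 - 1399)/(6394 + 18254) + n(126)/34334 = -40922*(-24232 - 1399)/(6394 + 18254) + 126^(3/2)/34334 = -40922/(24648/(-25631)) + (378*√14)*(1/34334) = -40922/(24648*(-1/25631)) + 189*√14/17167 = -40922/(-24648/25631) + 189*√14/17167 = -40922*(-25631/24648) + 189*√14/17167 = 6638429/156 + 189*√14/17167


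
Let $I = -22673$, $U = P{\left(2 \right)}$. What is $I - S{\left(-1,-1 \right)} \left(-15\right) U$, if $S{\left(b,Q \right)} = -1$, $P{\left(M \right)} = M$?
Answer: $-22703$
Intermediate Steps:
$U = 2$
$I - S{\left(-1,-1 \right)} \left(-15\right) U = -22673 - \left(-1\right) \left(-15\right) 2 = -22673 - 15 \cdot 2 = -22673 - 30 = -22703$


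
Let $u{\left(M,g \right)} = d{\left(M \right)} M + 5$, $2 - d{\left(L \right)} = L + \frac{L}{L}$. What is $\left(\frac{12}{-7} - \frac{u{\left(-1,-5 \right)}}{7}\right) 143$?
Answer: $- \frac{2145}{7} \approx -306.43$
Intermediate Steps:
$d{\left(L \right)} = 1 - L$ ($d{\left(L \right)} = 2 - \left(L + \frac{L}{L}\right) = 2 - \left(L + 1\right) = 2 - \left(1 + L\right) = 1 - L$)
$u{\left(M,g \right)} = 5 + M \left(1 - M\right)$ ($u{\left(M,g \right)} = \left(1 - M\right) M + 5 = M \left(1 - M\right) + 5 = 5 + M \left(1 - M\right)$)
$\left(\frac{12}{-7} - \frac{u{\left(-1,-5 \right)}}{7}\right) 143 = \left(\frac{12}{-7} - \frac{5 - - (-1 - 1)}{7}\right) 143 = \left(12 \left(- \frac{1}{7}\right) - \left(5 - \left(-1\right) \left(-2\right)\right) \frac{1}{7}\right) 143 = \left(- \frac{12}{7} - \left(5 - 2\right) \frac{1}{7}\right) 143 = \left(- \frac{12}{7} - 3 \cdot \frac{1}{7}\right) 143 = \left(- \frac{12}{7} - \frac{3}{7}\right) 143 = \left(- \frac{15}{7}\right) 143 = - \frac{2145}{7}$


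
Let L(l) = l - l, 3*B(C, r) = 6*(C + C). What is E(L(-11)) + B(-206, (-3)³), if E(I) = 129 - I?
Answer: -695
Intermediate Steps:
B(C, r) = 4*C (B(C, r) = (6*(C + C))/3 = (6*(2*C))/3 = (12*C)/3 = 4*C)
L(l) = 0
E(L(-11)) + B(-206, (-3)³) = (129 - 1*0) + 4*(-206) = (129 + 0) - 824 = 129 - 824 = -695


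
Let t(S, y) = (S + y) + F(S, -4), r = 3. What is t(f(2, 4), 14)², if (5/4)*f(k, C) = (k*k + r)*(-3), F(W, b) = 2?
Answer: 16/25 ≈ 0.64000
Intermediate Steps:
f(k, C) = -36/5 - 12*k²/5 (f(k, C) = 4*((k*k + 3)*(-3))/5 = 4*((k² + 3)*(-3))/5 = 4*((3 + k²)*(-3))/5 = 4*(-9 - 3*k²)/5 = -36/5 - 12*k²/5)
t(S, y) = 2 + S + y (t(S, y) = (S + y) + 2 = 2 + S + y)
t(f(2, 4), 14)² = (2 + (-36/5 - 12/5*2²) + 14)² = (2 + (-36/5 - 12/5*4) + 14)² = (2 + (-36/5 - 48/5) + 14)² = (2 - 84/5 + 14)² = (-⅘)² = 16/25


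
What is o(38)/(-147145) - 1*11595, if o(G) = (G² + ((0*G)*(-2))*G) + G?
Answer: -1706147757/147145 ≈ -11595.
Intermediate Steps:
o(G) = G + G² (o(G) = (G² + (0*(-2))*G) + G = (G² + 0*G) + G = (G² + 0) + G = G² + G = G + G²)
o(38)/(-147145) - 1*11595 = (38*(1 + 38))/(-147145) - 1*11595 = (38*39)*(-1/147145) - 11595 = 1482*(-1/147145) - 11595 = -1482/147145 - 11595 = -1706147757/147145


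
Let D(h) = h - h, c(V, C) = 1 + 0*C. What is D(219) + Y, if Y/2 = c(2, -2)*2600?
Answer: 5200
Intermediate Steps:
c(V, C) = 1 (c(V, C) = 1 + 0 = 1)
Y = 5200 (Y = 2*(1*2600) = 2*2600 = 5200)
D(h) = 0
D(219) + Y = 0 + 5200 = 5200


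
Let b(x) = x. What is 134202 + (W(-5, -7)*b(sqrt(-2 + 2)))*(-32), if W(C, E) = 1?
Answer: 134202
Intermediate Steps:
134202 + (W(-5, -7)*b(sqrt(-2 + 2)))*(-32) = 134202 + (1*sqrt(-2 + 2))*(-32) = 134202 + (1*sqrt(0))*(-32) = 134202 + (1*0)*(-32) = 134202 + 0*(-32) = 134202 + 0 = 134202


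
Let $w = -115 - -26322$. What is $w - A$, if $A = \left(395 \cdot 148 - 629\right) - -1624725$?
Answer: $-1656349$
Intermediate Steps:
$w = 26207$ ($w = -115 + 26322 = 26207$)
$A = 1682556$ ($A = \left(58460 - 629\right) + 1624725 = 57831 + 1624725 = 1682556$)
$w - A = 26207 - 1682556 = -1656349$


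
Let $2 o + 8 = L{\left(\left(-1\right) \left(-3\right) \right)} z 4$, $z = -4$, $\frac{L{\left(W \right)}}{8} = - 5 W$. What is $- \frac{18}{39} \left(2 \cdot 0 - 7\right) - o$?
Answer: $- \frac{12386}{13} \approx -952.77$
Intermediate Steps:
$L{\left(W \right)} = - 40 W$ ($L{\left(W \right)} = 8 \left(- 5 W\right) = - 40 W$)
$o = 956$ ($o = -4 + \frac{- 40 \left(\left(-1\right) \left(-3\right)\right) \left(-4\right) 4}{2} = -4 + \frac{\left(-40\right) 3 \left(-4\right) 4}{2} = -4 + \frac{\left(-120\right) \left(-4\right) 4}{2} = -4 + \frac{480 \cdot 4}{2} = -4 + \frac{1}{2} \cdot 1920 = -4 + 960 = 956$)
$- \frac{18}{39} \left(2 \cdot 0 - 7\right) - o = - \frac{18}{39} \left(2 \cdot 0 - 7\right) - 956 = \left(-18\right) \frac{1}{39} \left(0 - 7\right) - 956 = \left(- \frac{6}{13}\right) \left(-7\right) - 956 = \frac{42}{13} - 956 = - \frac{12386}{13}$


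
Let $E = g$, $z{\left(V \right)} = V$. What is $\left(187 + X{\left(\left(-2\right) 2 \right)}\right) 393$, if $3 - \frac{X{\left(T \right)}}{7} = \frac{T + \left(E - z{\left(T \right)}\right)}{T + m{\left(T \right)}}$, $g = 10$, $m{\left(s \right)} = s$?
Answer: $\frac{340731}{4} \approx 85183.0$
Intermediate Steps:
$E = 10$
$X{\left(T \right)} = 21 - \frac{35}{T}$ ($X{\left(T \right)} = 21 - 7 \frac{T - \left(-10 + T\right)}{T + T} = 21 - 7 \frac{10}{2 T} = 21 - 7 \cdot 10 \frac{1}{2 T} = 21 - 7 \frac{5}{T} = 21 - \frac{35}{T}$)
$\left(187 + X{\left(\left(-2\right) 2 \right)}\right) 393 = \left(187 + \left(21 - \frac{35}{\left(-2\right) 2}\right)\right) 393 = \left(187 + \left(21 - \frac{35}{-4}\right)\right) 393 = \left(187 + \left(21 - - \frac{35}{4}\right)\right) 393 = \left(187 + \left(21 + \frac{35}{4}\right)\right) 393 = \left(187 + \frac{119}{4}\right) 393 = \frac{867}{4} \cdot 393 = \frac{340731}{4}$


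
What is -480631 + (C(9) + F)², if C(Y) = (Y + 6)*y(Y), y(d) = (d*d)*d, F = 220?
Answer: 123953394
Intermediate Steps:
y(d) = d³ (y(d) = d²*d = d³)
C(Y) = Y³*(6 + Y) (C(Y) = (Y + 6)*Y³ = (6 + Y)*Y³ = Y³*(6 + Y))
-480631 + (C(9) + F)² = -480631 + (9³*(6 + 9) + 220)² = -480631 + (729*15 + 220)² = -480631 + (10935 + 220)² = -480631 + 11155² = -480631 + 124434025 = 123953394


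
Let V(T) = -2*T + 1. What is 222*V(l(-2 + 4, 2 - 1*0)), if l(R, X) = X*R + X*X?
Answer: -3330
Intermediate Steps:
l(R, X) = X² + R*X (l(R, X) = R*X + X² = X² + R*X)
V(T) = 1 - 2*T
222*V(l(-2 + 4, 2 - 1*0)) = 222*(1 - 2*(2 - 1*0)*((-2 + 4) + (2 - 1*0))) = 222*(1 - 2*(2 + 0)*(2 + (2 + 0))) = 222*(1 - 4*(2 + 2)) = 222*(1 - 4*4) = 222*(1 - 2*8) = 222*(1 - 16) = 222*(-15) = -3330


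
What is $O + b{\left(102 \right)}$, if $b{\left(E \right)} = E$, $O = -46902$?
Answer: $-46800$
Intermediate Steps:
$O + b{\left(102 \right)} = -46902 + 102 = -46800$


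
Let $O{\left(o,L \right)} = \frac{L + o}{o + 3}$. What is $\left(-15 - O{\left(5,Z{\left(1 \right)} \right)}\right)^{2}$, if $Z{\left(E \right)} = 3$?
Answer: $256$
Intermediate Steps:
$O{\left(o,L \right)} = \frac{L + o}{3 + o}$
$\left(-15 - O{\left(5,Z{\left(1 \right)} \right)}\right)^{2} = \left(-15 - \frac{3 + 5}{3 + 5}\right)^{2} = \left(-15 - \frac{1}{8} \cdot 8\right)^{2} = \left(-15 - 1\right)^{2} = \left(-16\right)^{2} = 256$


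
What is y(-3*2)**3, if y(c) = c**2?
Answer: 46656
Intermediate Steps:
y(-3*2)**3 = ((-3*2)**2)**3 = ((-6)**2)**3 = 36**3 = 46656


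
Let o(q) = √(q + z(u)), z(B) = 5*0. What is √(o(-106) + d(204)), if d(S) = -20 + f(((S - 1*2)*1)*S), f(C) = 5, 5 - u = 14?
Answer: √(-15 + I*√106) ≈ 1.2636 + 4.0739*I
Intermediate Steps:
u = -9 (u = 5 - 1*14 = 5 - 14 = -9)
z(B) = 0
o(q) = √q (o(q) = √(q + 0) = √q)
d(S) = -15 (d(S) = -20 + 5 = -15)
√(o(-106) + d(204)) = √(√(-106) - 15) = √(I*√106 - 15) = √(-15 + I*√106)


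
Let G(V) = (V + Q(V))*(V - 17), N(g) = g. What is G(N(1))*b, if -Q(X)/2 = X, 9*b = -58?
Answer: -928/9 ≈ -103.11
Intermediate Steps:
b = -58/9 (b = (⅑)*(-58) = -58/9 ≈ -6.4444)
Q(X) = -2*X
G(V) = -V*(-17 + V) (G(V) = (V - 2*V)*(V - 17) = (-V)*(-17 + V) = -V*(-17 + V))
G(N(1))*b = (1*(17 - 1*1))*(-58/9) = (1*(17 - 1))*(-58/9) = (1*16)*(-58/9) = 16*(-58/9) = -928/9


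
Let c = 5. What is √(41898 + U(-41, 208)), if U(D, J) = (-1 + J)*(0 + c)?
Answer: √42933 ≈ 207.20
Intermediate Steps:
U(D, J) = -5 + 5*J (U(D, J) = (-1 + J)*(0 + 5) = (-1 + J)*5 = -5 + 5*J)
√(41898 + U(-41, 208)) = √(41898 + (-5 + 5*208)) = √(41898 + (-5 + 1040)) = √(41898 + 1035) = √42933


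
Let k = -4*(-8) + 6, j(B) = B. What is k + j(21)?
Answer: 59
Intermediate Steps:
k = 38 (k = 32 + 6 = 38)
k + j(21) = 38 + 21 = 59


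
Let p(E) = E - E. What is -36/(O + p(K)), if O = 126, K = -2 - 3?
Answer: -2/7 ≈ -0.28571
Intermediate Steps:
K = -5
p(E) = 0
-36/(O + p(K)) = -36/(126 + 0) = -36/126 = -36*1/126 = -2/7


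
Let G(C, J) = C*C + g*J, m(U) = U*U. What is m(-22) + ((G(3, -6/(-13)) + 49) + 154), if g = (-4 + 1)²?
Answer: 9102/13 ≈ 700.15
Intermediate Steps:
g = 9 (g = (-3)² = 9)
m(U) = U²
G(C, J) = C² + 9*J (G(C, J) = C*C + 9*J = C² + 9*J)
m(-22) + ((G(3, -6/(-13)) + 49) + 154) = (-22)² + (((3² + 9*(-6/(-13))) + 49) + 154) = 484 + (((9 + 9*(-6*(-1/13))) + 49) + 154) = 484 + (((9 + 9*(6/13)) + 49) + 154) = 484 + (((9 + 54/13) + 49) + 154) = 484 + ((171/13 + 49) + 154) = 484 + (808/13 + 154) = 484 + 2810/13 = 9102/13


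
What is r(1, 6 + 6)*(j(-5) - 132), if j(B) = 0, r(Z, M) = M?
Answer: -1584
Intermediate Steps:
r(1, 6 + 6)*(j(-5) - 132) = (6 + 6)*(0 - 132) = 12*(-132) = -1584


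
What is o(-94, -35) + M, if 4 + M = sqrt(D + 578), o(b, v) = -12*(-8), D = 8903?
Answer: 92 + sqrt(9481) ≈ 189.37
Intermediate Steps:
o(b, v) = 96
M = -4 + sqrt(9481) (M = -4 + sqrt(8903 + 578) = -4 + sqrt(9481) ≈ 93.370)
o(-94, -35) + M = 96 + (-4 + sqrt(9481)) = 92 + sqrt(9481)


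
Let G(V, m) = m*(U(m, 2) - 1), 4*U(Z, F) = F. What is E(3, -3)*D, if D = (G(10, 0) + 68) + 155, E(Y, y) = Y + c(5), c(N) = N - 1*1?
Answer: 1561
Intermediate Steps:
U(Z, F) = F/4
c(N) = -1 + N (c(N) = N - 1 = -1 + N)
E(Y, y) = 4 + Y (E(Y, y) = Y + (-1 + 5) = Y + 4 = 4 + Y)
G(V, m) = -m/2 (G(V, m) = m*((¼)*2 - 1) = m*(½ - 1) = m*(-½) = -m/2)
D = 223 (D = (-½*0 + 68) + 155 = (0 + 68) + 155 = 68 + 155 = 223)
E(3, -3)*D = (4 + 3)*223 = 7*223 = 1561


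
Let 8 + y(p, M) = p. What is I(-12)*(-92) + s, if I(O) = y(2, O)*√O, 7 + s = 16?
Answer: 9 + 1104*I*√3 ≈ 9.0 + 1912.2*I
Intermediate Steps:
s = 9 (s = -7 + 16 = 9)
y(p, M) = -8 + p
I(O) = -6*√O (I(O) = (-8 + 2)*√O = -6*√O)
I(-12)*(-92) + s = -12*I*√3*(-92) + 9 = 1104*I*√3 + 9 = 9 + 1104*I*√3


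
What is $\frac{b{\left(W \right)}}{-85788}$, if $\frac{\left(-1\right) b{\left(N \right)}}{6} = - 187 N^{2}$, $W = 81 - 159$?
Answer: $- \frac{189618}{2383} \approx -79.571$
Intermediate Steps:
$W = -78$ ($W = 81 - 159 = -78$)
$b{\left(N \right)} = 1122 N^{2}$ ($b{\left(N \right)} = - 6 \left(- 187 N^{2}\right) = 1122 N^{2}$)
$\frac{b{\left(W \right)}}{-85788} = \frac{1122 \left(-78\right)^{2}}{-85788} = 1122 \cdot 6084 \left(- \frac{1}{85788}\right) = 6826248 \left(- \frac{1}{85788}\right) = - \frac{189618}{2383}$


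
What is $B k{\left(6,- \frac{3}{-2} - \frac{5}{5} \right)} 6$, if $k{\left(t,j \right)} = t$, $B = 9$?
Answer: $324$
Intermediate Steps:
$B k{\left(6,- \frac{3}{-2} - \frac{5}{5} \right)} 6 = 9 \cdot 6 \cdot 6 = 54 \cdot 6 = 324$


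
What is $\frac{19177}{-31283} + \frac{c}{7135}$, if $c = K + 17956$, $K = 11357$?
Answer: $\frac{780170684}{223204205} \approx 3.4953$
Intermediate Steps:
$c = 29313$ ($c = 11357 + 17956 = 29313$)
$\frac{19177}{-31283} + \frac{c}{7135} = \frac{19177}{-31283} + \frac{29313}{7135} = 19177 \left(- \frac{1}{31283}\right) + 29313 \cdot \frac{1}{7135} = - \frac{19177}{31283} + \frac{29313}{7135} = \frac{780170684}{223204205}$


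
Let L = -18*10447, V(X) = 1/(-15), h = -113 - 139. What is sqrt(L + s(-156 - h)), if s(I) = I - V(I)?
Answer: I*sqrt(42288735)/15 ≈ 433.53*I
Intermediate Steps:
h = -252
V(X) = -1/15
s(I) = 1/15 + I (s(I) = I - 1*(-1/15) = I + 1/15 = 1/15 + I)
L = -188046
sqrt(L + s(-156 - h)) = sqrt(-188046 + (1/15 + (-156 - 1*(-252)))) = sqrt(-188046 + (1/15 + (-156 + 252))) = sqrt(-188046 + (1/15 + 96)) = sqrt(-188046 + 1441/15) = sqrt(-2819249/15) = I*sqrt(42288735)/15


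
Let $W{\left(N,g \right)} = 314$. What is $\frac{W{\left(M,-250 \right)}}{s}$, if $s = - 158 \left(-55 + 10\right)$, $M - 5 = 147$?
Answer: $\frac{157}{3555} \approx 0.044163$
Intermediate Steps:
$M = 152$ ($M = 5 + 147 = 152$)
$s = 7110$ ($s = \left(-158\right) \left(-45\right) = 7110$)
$\frac{W{\left(M,-250 \right)}}{s} = \frac{314}{7110} = 314 \cdot \frac{1}{7110} = \frac{157}{3555}$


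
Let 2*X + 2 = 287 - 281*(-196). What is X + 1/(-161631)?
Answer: 8948053789/323262 ≈ 27681.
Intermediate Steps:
X = 55361/2 (X = -1 + (287 - 281*(-196))/2 = -1 + (287 + 55076)/2 = -1 + (½)*55363 = -1 + 55363/2 = 55361/2 ≈ 27681.)
X + 1/(-161631) = 55361/2 + 1/(-161631) = 55361/2 - 1/161631 = 8948053789/323262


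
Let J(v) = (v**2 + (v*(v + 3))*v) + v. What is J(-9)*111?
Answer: -45954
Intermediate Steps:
J(v) = v + v**2 + v**2*(3 + v) (J(v) = (v**2 + (v*(3 + v))*v) + v = (v**2 + v**2*(3 + v)) + v = v + v**2 + v**2*(3 + v))
J(-9)*111 = -9*(1 + (-9)**2 + 4*(-9))*111 = -9*(1 + 81 - 36)*111 = -9*46*111 = -414*111 = -45954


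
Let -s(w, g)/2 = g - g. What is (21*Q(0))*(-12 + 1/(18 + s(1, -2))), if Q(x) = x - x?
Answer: 0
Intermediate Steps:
Q(x) = 0
s(w, g) = 0 (s(w, g) = -2*(g - g) = -2*0 = 0)
(21*Q(0))*(-12 + 1/(18 + s(1, -2))) = (21*0)*(-12 + 1/(18 + 0)) = 0*(-12 + 1/18) = 0*(-215/18) = 0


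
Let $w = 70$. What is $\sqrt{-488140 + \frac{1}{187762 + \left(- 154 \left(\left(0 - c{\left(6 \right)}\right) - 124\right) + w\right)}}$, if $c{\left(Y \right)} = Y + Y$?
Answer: $\frac{i \sqrt{5319190577055966}}{104388} \approx 698.67 i$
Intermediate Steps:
$c{\left(Y \right)} = 2 Y$
$\sqrt{-488140 + \frac{1}{187762 + \left(- 154 \left(\left(0 - c{\left(6 \right)}\right) - 124\right) + w\right)}} = \sqrt{-488140 + \frac{1}{187762 - \left(-70 + 154 \left(\left(0 - 2 \cdot 6\right) - 124\right)\right)}} = \sqrt{-488140 + \frac{1}{187762 - \left(-70 + 154 \left(\left(0 - 12\right) - 124\right)\right)}} = \sqrt{-488140 + \frac{1}{187762 - \left(-70 + 154 \left(-12 - 124\right)\right)}} = \sqrt{-488140 + \frac{1}{187762 + \left(\left(-154\right) \left(-136\right) + 70\right)}} = \sqrt{-488140 + \frac{1}{187762 + \left(20944 + 70\right)}} = \sqrt{-488140 + \frac{1}{187762 + 21014}} = \sqrt{-488140 + \frac{1}{208776}} = \sqrt{- \frac{101911916639}{208776}} = \frac{i \sqrt{5319190577055966}}{104388}$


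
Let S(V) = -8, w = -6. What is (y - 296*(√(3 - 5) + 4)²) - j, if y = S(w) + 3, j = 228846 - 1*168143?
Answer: -64852 - 2368*I*√2 ≈ -64852.0 - 3348.9*I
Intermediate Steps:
j = 60703 (j = 228846 - 168143 = 60703)
y = -5 (y = -8 + 3 = -5)
(y - 296*(√(3 - 5) + 4)²) - j = (-5 - 296*(√(3 - 5) + 4)²) - 1*60703 = (-5 - 296*(√(-2) + 4)²) - 60703 = (-5 - 296*(I*√2 + 4)²) - 60703 = (-5 - 296*(4 + I*√2)²) - 60703 = -60708 - 296*(4 + I*√2)²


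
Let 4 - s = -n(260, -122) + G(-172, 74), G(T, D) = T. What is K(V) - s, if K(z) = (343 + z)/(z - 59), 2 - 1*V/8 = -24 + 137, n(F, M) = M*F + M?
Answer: 29988247/947 ≈ 31667.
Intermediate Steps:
n(F, M) = M + F*M (n(F, M) = F*M + M = M + F*M)
V = -888 (V = 16 - 8*(-24 + 137) = 16 - 8*113 = 16 - 904 = -888)
K(z) = (343 + z)/(-59 + z)
s = -31666 (s = 4 - (-(-122)*(1 + 260) - 172) = 4 - (-(-122)*261 - 172) = 4 - (-1*(-31842) - 172) = 4 - (31842 - 172) = 4 - 1*31670 = 4 - 31670 = -31666)
K(V) - s = (343 - 888)/(-59 - 888) - 1*(-31666) = -545/(-947) + 31666 = -1/947*(-545) + 31666 = 545/947 + 31666 = 29988247/947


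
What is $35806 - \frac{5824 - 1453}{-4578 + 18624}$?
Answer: $\frac{167642235}{4682} \approx 35806.0$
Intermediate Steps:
$35806 - \frac{5824 - 1453}{-4578 + 18624} = 35806 - \frac{4371}{14046} = 35806 - 4371 \cdot \frac{1}{14046} = 35806 - \frac{1457}{4682} = \frac{167642235}{4682}$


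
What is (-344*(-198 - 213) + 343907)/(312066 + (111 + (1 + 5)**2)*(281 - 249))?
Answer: 485291/316770 ≈ 1.5320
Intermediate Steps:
(-344*(-198 - 213) + 343907)/(312066 + (111 + (1 + 5)**2)*(281 - 249)) = (-344*(-411) + 343907)/(312066 + (111 + 6**2)*32) = (141384 + 343907)/(312066 + (111 + 36)*32) = 485291/(312066 + 147*32) = 485291/(312066 + 4704) = 485291/316770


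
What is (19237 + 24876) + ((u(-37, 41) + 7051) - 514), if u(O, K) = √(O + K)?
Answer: 50652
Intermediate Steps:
u(O, K) = √(K + O)
(19237 + 24876) + ((u(-37, 41) + 7051) - 514) = (19237 + 24876) + ((√(41 - 37) + 7051) - 514) = 44113 + ((√4 + 7051) - 514) = 44113 + ((2 + 7051) - 514) = 44113 + (7053 - 514) = 44113 + 6539 = 50652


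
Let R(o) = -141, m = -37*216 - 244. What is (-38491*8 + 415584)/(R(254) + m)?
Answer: -107656/8377 ≈ -12.851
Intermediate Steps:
m = -8236 (m = -7992 - 244 = -8236)
(-38491*8 + 415584)/(R(254) + m) = (-38491*8 + 415584)/(-141 - 8236) = (-307928 + 415584)/(-8377) = 107656*(-1/8377) = -107656/8377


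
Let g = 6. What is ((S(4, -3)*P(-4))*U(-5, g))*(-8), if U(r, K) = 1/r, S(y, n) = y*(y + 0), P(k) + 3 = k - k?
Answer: -384/5 ≈ -76.800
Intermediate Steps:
P(k) = -3 (P(k) = -3 + (k - k) = -3 + 0 = -3)
S(y, n) = y**2 (S(y, n) = y*y = y**2)
((S(4, -3)*P(-4))*U(-5, g))*(-8) = ((4**2*(-3))/(-5))*(-8) = ((16*(-3))*(-1/5))*(-8) = -48*(-1/5)*(-8) = (48/5)*(-8) = -384/5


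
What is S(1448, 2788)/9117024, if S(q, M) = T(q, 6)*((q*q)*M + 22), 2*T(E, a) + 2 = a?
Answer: 2922805387/2279256 ≈ 1282.4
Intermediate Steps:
T(E, a) = -1 + a/2
S(q, M) = 44 + 2*M*q² (S(q, M) = (-1 + (½)*6)*((q*q)*M + 22) = (-1 + 3)*(q²*M + 22) = 2*(M*q² + 22) = 2*(22 + M*q²) = 44 + 2*M*q²)
S(1448, 2788)/9117024 = (44 + 2*2788*1448²)/9117024 = (44 + 2*2788*2096704)*(1/9117024) = (44 + 11691221504)*(1/9117024) = 11691221548*(1/9117024) = 2922805387/2279256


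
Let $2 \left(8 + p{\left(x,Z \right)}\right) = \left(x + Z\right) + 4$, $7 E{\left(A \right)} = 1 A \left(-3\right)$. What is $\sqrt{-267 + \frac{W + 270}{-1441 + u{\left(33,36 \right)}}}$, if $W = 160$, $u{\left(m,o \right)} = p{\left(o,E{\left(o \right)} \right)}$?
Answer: $\frac{i \sqrt{27035519053}}{10057} \approx 16.349 i$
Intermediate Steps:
$E{\left(A \right)} = - \frac{3 A}{7}$ ($E{\left(A \right)} = \frac{1 A \left(-3\right)}{7} = \frac{A \left(-3\right)}{7} = \frac{\left(-3\right) A}{7} = - \frac{3 A}{7}$)
$p{\left(x,Z \right)} = -6 + \frac{Z}{2} + \frac{x}{2}$ ($p{\left(x,Z \right)} = -8 + \frac{\left(x + Z\right) + 4}{2} = -8 + \frac{\left(Z + x\right) + 4}{2} = -8 + \frac{4 + Z + x}{2} = -8 + \left(2 + \frac{Z}{2} + \frac{x}{2}\right) = -6 + \frac{Z}{2} + \frac{x}{2}$)
$u{\left(m,o \right)} = -6 + \frac{2 o}{7}$ ($u{\left(m,o \right)} = -6 + \frac{\left(- \frac{3}{7}\right) o}{2} + \frac{o}{2} = -6 - \frac{3 o}{14} + \frac{o}{2} = -6 + \frac{2 o}{7}$)
$\sqrt{-267 + \frac{W + 270}{-1441 + u{\left(33,36 \right)}}} = \sqrt{-267 + \frac{160 + 270}{-1441 + \left(-6 + \frac{2}{7} \cdot 36\right)}} = \sqrt{-267 + \frac{430}{-1441 + \left(-6 + \frac{72}{7}\right)}} = \sqrt{-267 + \frac{430}{-1441 + \frac{30}{7}}} = \sqrt{-267 + \frac{430}{- \frac{10057}{7}}} = \sqrt{-267 + 430 \left(- \frac{7}{10057}\right)} = \sqrt{-267 - \frac{3010}{10057}} = \sqrt{- \frac{2688229}{10057}} = \frac{i \sqrt{27035519053}}{10057}$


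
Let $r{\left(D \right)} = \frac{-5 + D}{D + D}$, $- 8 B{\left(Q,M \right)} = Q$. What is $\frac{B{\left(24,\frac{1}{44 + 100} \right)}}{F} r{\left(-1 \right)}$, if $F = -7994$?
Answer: $\frac{9}{7994} \approx 0.0011258$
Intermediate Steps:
$B{\left(Q,M \right)} = - \frac{Q}{8}$
$r{\left(D \right)} = \frac{-5 + D}{2 D}$
$\frac{B{\left(24,\frac{1}{44 + 100} \right)}}{F} r{\left(-1 \right)} = \frac{\left(- \frac{1}{8}\right) 24}{-7994} \frac{-5 - 1}{2 \left(-1\right)} = \left(-3\right) \left(- \frac{1}{7994}\right) \frac{1}{2} \left(-1\right) \left(-6\right) = \frac{3}{7994} \cdot 3 = \frac{9}{7994}$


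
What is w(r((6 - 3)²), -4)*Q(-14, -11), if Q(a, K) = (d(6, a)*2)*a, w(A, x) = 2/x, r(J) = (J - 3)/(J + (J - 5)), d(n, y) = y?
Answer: -196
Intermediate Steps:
r(J) = (-3 + J)/(-5 + 2*J) (r(J) = (-3 + J)/(J + (-5 + J)) = (-3 + J)/(-5 + 2*J))
Q(a, K) = 2*a² (Q(a, K) = (a*2)*a = (2*a)*a = 2*a²)
w(r((6 - 3)²), -4)*Q(-14, -11) = (2/(-4))*(2*(-14)²) = (2*(-¼))*(2*196) = -½*392 = -196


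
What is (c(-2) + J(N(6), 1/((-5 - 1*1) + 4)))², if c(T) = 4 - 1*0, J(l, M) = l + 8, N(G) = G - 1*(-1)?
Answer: 361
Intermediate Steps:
N(G) = 1 + G (N(G) = G + 1 = 1 + G)
J(l, M) = 8 + l
c(T) = 4 (c(T) = 4 + 0 = 4)
(c(-2) + J(N(6), 1/((-5 - 1*1) + 4)))² = (4 + (8 + (1 + 6)))² = (4 + (8 + 7))² = (4 + 15)² = 19² = 361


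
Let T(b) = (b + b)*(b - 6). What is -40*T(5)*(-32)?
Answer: -12800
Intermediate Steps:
T(b) = 2*b*(-6 + b) (T(b) = (2*b)*(-6 + b) = 2*b*(-6 + b))
-40*T(5)*(-32) = -80*5*(-6 + 5)*(-32) = -80*5*(-1)*(-32) = -40*(-10)*(-32) = 400*(-32) = -12800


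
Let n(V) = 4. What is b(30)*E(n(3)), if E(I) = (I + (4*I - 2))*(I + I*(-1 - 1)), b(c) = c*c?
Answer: -64800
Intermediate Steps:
b(c) = c²
E(I) = -I*(-2 + 5*I) (E(I) = (I + (-2 + 4*I))*(I + I*(-2)) = (-2 + 5*I)*(I - 2*I) = (-2 + 5*I)*(-I) = -I*(-2 + 5*I))
b(30)*E(n(3)) = 30²*(4*(2 - 5*4)) = 900*(4*(2 - 20)) = 900*(4*(-18)) = 900*(-72) = -64800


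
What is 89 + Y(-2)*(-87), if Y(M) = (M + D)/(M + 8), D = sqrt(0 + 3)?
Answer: 118 - 29*sqrt(3)/2 ≈ 92.885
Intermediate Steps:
D = sqrt(3) ≈ 1.7320
Y(M) = (M + sqrt(3))/(8 + M) (Y(M) = (M + sqrt(3))/(M + 8) = (M + sqrt(3))/(8 + M))
89 + Y(-2)*(-87) = 89 + ((-2 + sqrt(3))/(8 - 2))*(-87) = 89 + ((-2 + sqrt(3))/6)*(-87) = 89 + (-1/3 + sqrt(3)/6)*(-87) = 89 + (29 - 29*sqrt(3)/2) = 118 - 29*sqrt(3)/2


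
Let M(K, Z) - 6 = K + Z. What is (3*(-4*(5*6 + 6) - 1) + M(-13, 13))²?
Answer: 184041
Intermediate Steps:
M(K, Z) = 6 + K + Z (M(K, Z) = 6 + (K + Z) = 6 + K + Z)
(3*(-4*(5*6 + 6) - 1) + M(-13, 13))² = (3*(-4*(5*6 + 6) - 1) + (6 - 13 + 13))² = (3*(-4*(30 + 6) - 1) + 6)² = (3*(-4*36 - 1) + 6)² = (3*(-144 - 1) + 6)² = (3*(-145) + 6)² = (-435 + 6)² = (-429)² = 184041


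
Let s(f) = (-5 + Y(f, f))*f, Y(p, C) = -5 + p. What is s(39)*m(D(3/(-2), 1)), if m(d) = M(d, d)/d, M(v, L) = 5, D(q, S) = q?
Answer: -3770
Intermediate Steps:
s(f) = f*(-10 + f) (s(f) = (-5 + (-5 + f))*f = (-10 + f)*f = f*(-10 + f))
m(d) = 5/d
s(39)*m(D(3/(-2), 1)) = (39*(-10 + 39))*(5/((3/(-2)))) = (39*29)*(5/((3*(-1/2)))) = 1131*(5/(-3/2)) = 1131*(5*(-2/3)) = 1131*(-10/3) = -3770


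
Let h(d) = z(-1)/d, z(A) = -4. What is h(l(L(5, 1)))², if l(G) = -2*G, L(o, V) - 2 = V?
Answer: 4/9 ≈ 0.44444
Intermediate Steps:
L(o, V) = 2 + V
h(d) = -4/d
h(l(L(5, 1)))² = (-4*(-1/(2*(2 + 1))))² = (-4/((-2*3)))² = (-4/(-6))² = (-4*(-⅙))² = (⅔)² = 4/9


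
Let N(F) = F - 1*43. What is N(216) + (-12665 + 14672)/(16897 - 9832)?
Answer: 136028/785 ≈ 173.28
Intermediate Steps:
N(F) = -43 + F (N(F) = F - 43 = -43 + F)
N(216) + (-12665 + 14672)/(16897 - 9832) = (-43 + 216) + (-12665 + 14672)/(16897 - 9832) = 173 + 2007/7065 = 173 + 2007*(1/7065) = 173 + 223/785 = 136028/785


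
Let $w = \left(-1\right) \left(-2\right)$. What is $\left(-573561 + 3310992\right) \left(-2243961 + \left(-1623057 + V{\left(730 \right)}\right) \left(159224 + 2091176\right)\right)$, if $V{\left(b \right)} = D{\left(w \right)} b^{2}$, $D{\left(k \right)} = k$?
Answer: $-3432884643948860991$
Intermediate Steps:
$w = 2$
$V{\left(b \right)} = 2 b^{2}$
$\left(-573561 + 3310992\right) \left(-2243961 + \left(-1623057 + V{\left(730 \right)}\right) \left(159224 + 2091176\right)\right) = \left(-573561 + 3310992\right) \left(-2243961 + \left(-1623057 + 2 \cdot 730^{2}\right) \left(159224 + 2091176\right)\right) = 2737431 \left(-2243961 + \left(-1623057 + 2 \cdot 532900\right) 2250400\right) = 2737431 \left(-2243961 + \left(-1623057 + 1065800\right) 2250400\right) = 2737431 \left(-2243961 - 1254051152800\right) = 2737431 \left(-1254053396761\right) = -3432884643948860991$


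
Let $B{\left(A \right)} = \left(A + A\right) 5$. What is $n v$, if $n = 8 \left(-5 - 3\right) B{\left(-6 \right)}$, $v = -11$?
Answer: $-42240$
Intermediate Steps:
$B{\left(A \right)} = 10 A$ ($B{\left(A \right)} = 2 A 5 = 10 A$)
$n = 3840$ ($n = 8 \left(-5 - 3\right) 10 \left(-6\right) = 8 \left(-5 - 3\right) \left(-60\right) = 8 \left(-8\right) \left(-60\right) = \left(-64\right) \left(-60\right) = 3840$)
$n v = 3840 \left(-11\right) = -42240$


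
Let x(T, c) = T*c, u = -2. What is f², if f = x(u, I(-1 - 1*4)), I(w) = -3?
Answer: 36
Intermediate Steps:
f = 6 (f = -2*(-3) = 6)
f² = 6² = 36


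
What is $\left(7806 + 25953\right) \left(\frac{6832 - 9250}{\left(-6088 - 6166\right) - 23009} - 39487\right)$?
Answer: $- \frac{47006965475217}{35263} \approx -1.333 \cdot 10^{9}$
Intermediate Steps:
$\left(7806 + 25953\right) \left(\frac{6832 - 9250}{\left(-6088 - 6166\right) - 23009} - 39487\right) = 33759 \left(- \frac{2418}{-12254 - 23009} - 39487\right) = 33759 \left(- \frac{2418}{-35263} - 39487\right) = 33759 \left(\left(-2418\right) \left(- \frac{1}{35263}\right) - 39487\right) = 33759 \left(\frac{2418}{35263} - 39487\right) = 33759 \left(- \frac{1392427663}{35263}\right) = - \frac{47006965475217}{35263}$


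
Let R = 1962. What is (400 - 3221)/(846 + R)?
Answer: -217/216 ≈ -1.0046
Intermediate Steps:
(400 - 3221)/(846 + R) = (400 - 3221)/(846 + 1962) = -2821/2808 = -2821*1/2808 = -217/216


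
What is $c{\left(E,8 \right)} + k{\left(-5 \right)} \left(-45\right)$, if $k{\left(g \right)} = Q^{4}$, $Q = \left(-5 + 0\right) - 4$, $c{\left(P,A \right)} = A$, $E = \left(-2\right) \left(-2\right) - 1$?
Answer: $-295237$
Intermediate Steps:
$E = 3$ ($E = 4 - 1 = 3$)
$Q = -9$ ($Q = -5 - 4 = -9$)
$k{\left(g \right)} = 6561$ ($k{\left(g \right)} = \left(-9\right)^{4} = 6561$)
$c{\left(E,8 \right)} + k{\left(-5 \right)} \left(-45\right) = 8 + 6561 \left(-45\right) = 8 - 295245 = -295237$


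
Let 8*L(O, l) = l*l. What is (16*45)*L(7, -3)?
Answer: 810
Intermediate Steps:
L(O, l) = l**2/8 (L(O, l) = (l*l)/8 = l**2/8)
(16*45)*L(7, -3) = (16*45)*((1/8)*(-3)**2) = 720*((1/8)*9) = 720*(9/8) = 810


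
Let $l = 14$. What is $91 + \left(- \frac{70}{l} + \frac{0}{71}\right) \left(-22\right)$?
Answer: $201$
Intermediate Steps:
$91 + \left(- \frac{70}{l} + \frac{0}{71}\right) \left(-22\right) = 91 + \left(- \frac{70}{14} + \frac{0}{71}\right) \left(-22\right) = 91 + \left(\left(-70\right) \frac{1}{14} + 0 \cdot \frac{1}{71}\right) \left(-22\right) = 91 + \left(-5 + 0\right) \left(-22\right) = 91 - -110 = 91 + 110 = 201$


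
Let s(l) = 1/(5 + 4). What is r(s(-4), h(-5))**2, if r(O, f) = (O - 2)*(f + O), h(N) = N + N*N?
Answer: 9467929/6561 ≈ 1443.1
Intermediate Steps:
h(N) = N + N**2
s(l) = 1/9
r(O, f) = (-2 + O)*(O + f)
r(s(-4), h(-5))**2 = ((1/9)**2 - 2*1/9 - (-10)*(1 - 5) + (-5*(1 - 5))/9)**2 = (1/81 - 2/9 - (-10)*(-4) + (-5*(-4))/9)**2 = (1/81 - 2/9 - 2*20 + (1/9)*20)**2 = (1/81 - 2/9 - 40 + 20/9)**2 = (-3077/81)**2 = 9467929/6561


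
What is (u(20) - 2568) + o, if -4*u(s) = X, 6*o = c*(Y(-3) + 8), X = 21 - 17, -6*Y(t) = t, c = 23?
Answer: -30437/12 ≈ -2536.4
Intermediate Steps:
Y(t) = -t/6
X = 4
o = 391/12 (o = (23*(-1/6*(-3) + 8))/6 = (23*(1/2 + 8))/6 = (23*(17/2))/6 = (1/6)*(391/2) = 391/12 ≈ 32.583)
u(s) = -1 (u(s) = -1/4*4 = -1)
(u(20) - 2568) + o = (-1 - 2568) + 391/12 = -2569 + 391/12 = -30437/12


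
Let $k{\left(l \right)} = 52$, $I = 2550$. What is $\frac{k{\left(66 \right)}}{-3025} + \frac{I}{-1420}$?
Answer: $- \frac{778759}{429550} \approx -1.813$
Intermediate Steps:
$\frac{k{\left(66 \right)}}{-3025} + \frac{I}{-1420} = \frac{52}{-3025} + \frac{2550}{-1420} = 52 \left(- \frac{1}{3025}\right) + 2550 \left(- \frac{1}{1420}\right) = - \frac{52}{3025} - \frac{255}{142} = - \frac{778759}{429550}$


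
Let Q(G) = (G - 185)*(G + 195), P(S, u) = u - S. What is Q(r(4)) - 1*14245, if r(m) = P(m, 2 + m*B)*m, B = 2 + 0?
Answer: -49504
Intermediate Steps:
B = 2
r(m) = m*(2 + m) (r(m) = ((2 + m*2) - m)*m = ((2 + 2*m) - m)*m = (2 + m)*m = m*(2 + m))
Q(G) = (-185 + G)*(195 + G)
Q(r(4)) - 1*14245 = (-36075 + (4*(2 + 4))**2 + 10*(4*(2 + 4))) - 1*14245 = (-36075 + (4*6)**2 + 10*(4*6)) - 14245 = (-36075 + 24**2 + 10*24) - 14245 = (-36075 + 576 + 240) - 14245 = -35259 - 14245 = -49504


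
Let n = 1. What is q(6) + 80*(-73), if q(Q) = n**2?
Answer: -5839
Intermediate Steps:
q(Q) = 1 (q(Q) = 1**2 = 1)
q(6) + 80*(-73) = 1 + 80*(-73) = 1 - 5840 = -5839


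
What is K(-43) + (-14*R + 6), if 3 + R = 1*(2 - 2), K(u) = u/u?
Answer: 49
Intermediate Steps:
K(u) = 1
R = -3 (R = -3 + 1*(2 - 2) = -3 + 1*0 = -3 + 0 = -3)
K(-43) + (-14*R + 6) = 1 + (-14*(-3) + 6) = 1 + (42 + 6) = 1 + 48 = 49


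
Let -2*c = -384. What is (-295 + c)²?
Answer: 10609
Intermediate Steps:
c = 192 (c = -½*(-384) = 192)
(-295 + c)² = (-295 + 192)² = (-103)² = 10609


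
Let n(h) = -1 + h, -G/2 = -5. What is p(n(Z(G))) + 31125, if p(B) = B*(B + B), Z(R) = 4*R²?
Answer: 349527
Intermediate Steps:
G = 10 (G = -2*(-5) = 10)
p(B) = 2*B² (p(B) = B*(2*B) = 2*B²)
p(n(Z(G))) + 31125 = 2*(-1 + 4*10²)² + 31125 = 2*(-1 + 4*100)² + 31125 = 2*(-1 + 400)² + 31125 = 2*399² + 31125 = 2*159201 + 31125 = 318402 + 31125 = 349527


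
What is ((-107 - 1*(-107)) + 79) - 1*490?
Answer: -411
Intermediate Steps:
((-107 - 1*(-107)) + 79) - 1*490 = ((-107 + 107) + 79) - 490 = (0 + 79) - 490 = 79 - 490 = -411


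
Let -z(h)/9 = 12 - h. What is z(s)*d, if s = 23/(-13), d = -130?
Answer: 16110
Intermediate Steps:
s = -23/13 (s = 23*(-1/13) = -23/13 ≈ -1.7692)
z(h) = -108 + 9*h (z(h) = -9*(12 - h) = -108 + 9*h)
z(s)*d = (-108 + 9*(-23/13))*(-130) = (-108 - 207/13)*(-130) = -1611/13*(-130) = 16110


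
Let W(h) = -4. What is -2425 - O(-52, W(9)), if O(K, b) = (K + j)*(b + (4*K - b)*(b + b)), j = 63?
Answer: -20333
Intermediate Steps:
O(K, b) = (63 + K)*(b + 2*b*(-b + 4*K)) (O(K, b) = (K + 63)*(b + (4*K - b)*(b + b)) = (63 + K)*(b + (-b + 4*K)*(2*b)) = (63 + K)*(b + 2*b*(-b + 4*K)))
-2425 - O(-52, W(9)) = -2425 - (-4)*(63 - 126*(-4) + 8*(-52)² + 505*(-52) - 2*(-52)*(-4)) = -2425 - (-4)*(63 + 504 + 8*2704 - 26260 - 416) = -2425 - (-4)*(63 + 504 + 21632 - 26260 - 416) = -2425 - (-4)*(-4477) = -2425 - 1*17908 = -2425 - 17908 = -20333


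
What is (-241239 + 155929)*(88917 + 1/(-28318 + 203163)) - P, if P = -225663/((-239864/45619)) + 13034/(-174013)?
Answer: -1581681881844485917028887/208512425005544 ≈ -7.5856e+9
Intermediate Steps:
P = 255911035922255/5962779176 (P = -225663/((-239864*1/45619)) + 13034*(-1/174013) = -225663/(-239864/45619) - 1862/24859 = -225663*(-45619/239864) - 1862/24859 = 10294520397/239864 - 1862/24859 = 255911035922255/5962779176 ≈ 42918.)
(-241239 + 155929)*(88917 + 1/(-28318 + 203163)) - P = (-241239 + 155929)*(88917 + 1/(-28318 + 203163)) - 1*255911035922255/5962779176 = -85310*(88917 + 1/174845) - 255911035922255/5962779176 = -85310*15546692866/174845 - 255911035922255/5962779176 = -265257673679692/34969 - 255911035922255/5962779176 = -1581681881844485917028887/208512425005544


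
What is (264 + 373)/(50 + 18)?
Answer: 637/68 ≈ 9.3676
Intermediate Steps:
(264 + 373)/(50 + 18) = 637/68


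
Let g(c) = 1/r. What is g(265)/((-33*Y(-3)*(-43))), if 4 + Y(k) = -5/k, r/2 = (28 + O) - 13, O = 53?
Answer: -1/450296 ≈ -2.2208e-6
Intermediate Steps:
r = 136 (r = 2*((28 + 53) - 13) = 2*(81 - 13) = 2*68 = 136)
Y(k) = -4 - 5/k
g(c) = 1/136
g(265)/((-33*Y(-3)*(-43))) = 1/(136*((-33*(-4 - 5/(-3))*(-43)))) = 1/(136*((-33*(-4 - 5*(-1/3))*(-43)))) = 1/(136*((-33*(-4 + 5/3)*(-43)))) = 1/(136*((-33*(-7/3)*(-43)))) = 1/(136*((77*(-43)))) = (1/136)/(-3311) = (1/136)*(-1/3311) = -1/450296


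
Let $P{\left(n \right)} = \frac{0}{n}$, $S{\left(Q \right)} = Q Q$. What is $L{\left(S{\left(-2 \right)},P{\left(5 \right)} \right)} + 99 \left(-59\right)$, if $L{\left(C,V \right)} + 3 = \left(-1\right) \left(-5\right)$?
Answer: $-5839$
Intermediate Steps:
$S{\left(Q \right)} = Q^{2}$
$P{\left(n \right)} = 0$
$L{\left(C,V \right)} = 2$ ($L{\left(C,V \right)} = -3 - -5 = -3 + 5 = 2$)
$L{\left(S{\left(-2 \right)},P{\left(5 \right)} \right)} + 99 \left(-59\right) = 2 + 99 \left(-59\right) = 2 - 5841 = -5839$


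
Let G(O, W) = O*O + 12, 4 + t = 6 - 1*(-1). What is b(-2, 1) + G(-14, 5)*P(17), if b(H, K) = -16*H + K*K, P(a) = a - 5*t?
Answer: 449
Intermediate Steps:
t = 3 (t = -4 + (6 - 1*(-1)) = -4 + (6 + 1) = -4 + 7 = 3)
G(O, W) = 12 + O² (G(O, W) = O² + 12 = 12 + O²)
P(a) = -15 + a (P(a) = a - 5*3 = a - 15 = -15 + a)
b(H, K) = K² - 16*H (b(H, K) = -16*H + K² = K² - 16*H)
b(-2, 1) + G(-14, 5)*P(17) = (1² - 16*(-2)) + (12 + (-14)²)*(-15 + 17) = (1 + 32) + (12 + 196)*2 = 33 + 208*2 = 33 + 416 = 449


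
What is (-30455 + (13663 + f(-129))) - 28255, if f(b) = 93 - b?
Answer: -44825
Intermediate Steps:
(-30455 + (13663 + f(-129))) - 28255 = (-30455 + (13663 + (93 - 1*(-129)))) - 28255 = (-30455 + (13663 + (93 + 129))) - 28255 = (-30455 + (13663 + 222)) - 28255 = (-30455 + 13885) - 28255 = -16570 - 28255 = -44825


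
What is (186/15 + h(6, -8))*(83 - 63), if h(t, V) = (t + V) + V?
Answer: 48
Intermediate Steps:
h(t, V) = t + 2*V (h(t, V) = (V + t) + V = t + 2*V)
(186/15 + h(6, -8))*(83 - 63) = (186/15 + (6 + 2*(-8)))*(83 - 63) = (186*(1/15) + (6 - 16))*20 = (62/5 - 10)*20 = (12/5)*20 = 48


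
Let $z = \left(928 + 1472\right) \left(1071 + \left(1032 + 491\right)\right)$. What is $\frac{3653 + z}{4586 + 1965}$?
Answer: $\frac{6229253}{6551} \approx 950.89$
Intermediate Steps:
$z = 6225600$ ($z = 2400 \left(1071 + 1523\right) = 2400 \cdot 2594 = 6225600$)
$\frac{3653 + z}{4586 + 1965} = \frac{3653 + 6225600}{4586 + 1965} = \frac{6229253}{6551}$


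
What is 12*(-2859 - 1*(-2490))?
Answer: -4428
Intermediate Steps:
12*(-2859 - 1*(-2490)) = 12*(-2859 + 2490) = 12*(-369) = -4428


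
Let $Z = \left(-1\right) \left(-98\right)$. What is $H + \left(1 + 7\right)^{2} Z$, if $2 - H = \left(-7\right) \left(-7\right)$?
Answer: $6225$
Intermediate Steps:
$Z = 98$
$H = -47$ ($H = 2 - \left(-7\right) \left(-7\right) = 2 - 49 = -47$)
$H + \left(1 + 7\right)^{2} Z = -47 + \left(1 + 7\right)^{2} \cdot 98 = -47 + 8^{2} \cdot 98 = -47 + 64 \cdot 98 = -47 + 6272 = 6225$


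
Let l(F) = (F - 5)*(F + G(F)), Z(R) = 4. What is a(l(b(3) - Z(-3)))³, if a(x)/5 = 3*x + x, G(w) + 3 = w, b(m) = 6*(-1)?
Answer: 328509000000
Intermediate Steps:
b(m) = -6
G(w) = -3 + w
l(F) = (-5 + F)*(-3 + 2*F) (l(F) = (F - 5)*(F + (-3 + F)) = (-5 + F)*(-3 + 2*F))
a(x) = 20*x (a(x) = 5*(3*x + x) = 5*(4*x) = 20*x)
a(l(b(3) - Z(-3)))³ = (20*(15 - 13*(-6 - 1*4) + 2*(-6 - 1*4)²))³ = (20*(15 - 13*(-6 - 4) + 2*(-6 - 4)²))³ = (20*(15 - 13*(-10) + 2*(-10)²))³ = (20*(15 + 130 + 2*100))³ = (20*(15 + 130 + 200))³ = (20*345)³ = 6900³ = 328509000000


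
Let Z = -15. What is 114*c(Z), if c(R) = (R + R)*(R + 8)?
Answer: 23940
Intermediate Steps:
c(R) = 2*R*(8 + R) (c(R) = (2*R)*(8 + R) = 2*R*(8 + R))
114*c(Z) = 114*(2*(-15)*(8 - 15)) = 114*(2*(-15)*(-7)) = 114*210 = 23940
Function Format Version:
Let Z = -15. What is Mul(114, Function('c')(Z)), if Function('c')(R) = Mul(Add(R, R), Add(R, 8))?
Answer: 23940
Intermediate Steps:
Function('c')(R) = Mul(2, R, Add(8, R)) (Function('c')(R) = Mul(Mul(2, R), Add(8, R)) = Mul(2, R, Add(8, R)))
Mul(114, Function('c')(Z)) = Mul(114, Mul(2, -15, Add(8, -15))) = Mul(114, Mul(2, -15, -7)) = Mul(114, 210) = 23940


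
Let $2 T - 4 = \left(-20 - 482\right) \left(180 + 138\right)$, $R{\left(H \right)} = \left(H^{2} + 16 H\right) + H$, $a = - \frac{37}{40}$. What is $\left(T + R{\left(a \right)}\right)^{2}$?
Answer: $\frac{16314797325230881}{2560000} \approx 6.373 \cdot 10^{9}$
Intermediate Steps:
$a = - \frac{37}{40}$ ($a = \left(-37\right) \frac{1}{40} = - \frac{37}{40} \approx -0.925$)
$R{\left(H \right)} = H^{2} + 17 H$
$T = -79816$ ($T = 2 + \frac{\left(-20 - 482\right) \left(180 + 138\right)}{2} = 2 + \frac{\left(-502\right) 318}{2} = 2 + \frac{1}{2} \left(-159636\right) = 2 - 79818 = -79816$)
$\left(T + R{\left(a \right)}\right)^{2} = \left(-79816 - \frac{37 \left(17 - \frac{37}{40}\right)}{40}\right)^{2} = \left(-79816 - \frac{23791}{1600}\right)^{2} = \left(- \frac{127729391}{1600}\right)^{2} = \frac{16314797325230881}{2560000}$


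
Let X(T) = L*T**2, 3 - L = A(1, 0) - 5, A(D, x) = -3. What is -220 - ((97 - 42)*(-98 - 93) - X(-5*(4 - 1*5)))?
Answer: 10560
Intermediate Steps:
L = 11 (L = 3 - (-3 - 5) = 3 - 1*(-8) = 3 + 8 = 11)
X(T) = 11*T**2
-220 - ((97 - 42)*(-98 - 93) - X(-5*(4 - 1*5))) = -220 - ((97 - 42)*(-98 - 93) - 11*(-5*(4 - 1*5))**2) = -220 - (55*(-191) - 11*(-5*(4 - 5))**2) = -220 - (-10505 - 11*(-5*(-1))**2) = -220 - (-10505 - 11*5**2) = -220 - (-10505 - 11*25) = -220 - (-10505 - 1*275) = -220 - (-10505 - 275) = -220 - 1*(-10780) = -220 + 10780 = 10560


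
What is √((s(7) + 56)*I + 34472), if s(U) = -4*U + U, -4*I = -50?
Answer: 37*√102/2 ≈ 186.84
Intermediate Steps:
I = 25/2 (I = -¼*(-50) = 25/2 ≈ 12.500)
s(U) = -3*U
√((s(7) + 56)*I + 34472) = √((-3*7 + 56)*(25/2) + 34472) = √((-21 + 56)*(25/2) + 34472) = √(35*(25/2) + 34472) = √(875/2 + 34472) = √(69819/2) = 37*√102/2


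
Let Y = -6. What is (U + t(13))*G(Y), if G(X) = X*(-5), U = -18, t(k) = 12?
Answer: -180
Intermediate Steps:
G(X) = -5*X
(U + t(13))*G(Y) = (-18 + 12)*(-5*(-6)) = -6*30 = -180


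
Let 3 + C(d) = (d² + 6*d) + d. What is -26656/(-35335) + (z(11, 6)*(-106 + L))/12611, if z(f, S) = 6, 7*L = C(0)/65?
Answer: 5709055318/8110096267 ≈ 0.70394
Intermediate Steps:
C(d) = -3 + d² + 7*d (C(d) = -3 + ((d² + 6*d) + d) = -3 + (d² + 7*d) = -3 + d² + 7*d)
L = -3/455 (L = ((-3 + 0² + 7*0)/65)/7 = ((-3 + 0 + 0)*(1/65))/7 = (-3*1/65)/7 = (⅐)*(-3/65) = -3/455 ≈ -0.0065934)
-26656/(-35335) + (z(11, 6)*(-106 + L))/12611 = -26656/(-35335) + (6*(-106 - 3/455))/12611 = -26656*(-1/35335) + (6*(-48233/455))*(1/12611) = 26656/35335 - 289398/455*1/12611 = 26656/35335 - 289398/5738005 = 5709055318/8110096267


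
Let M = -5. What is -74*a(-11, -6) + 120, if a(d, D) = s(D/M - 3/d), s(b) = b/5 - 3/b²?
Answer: 120620872/601425 ≈ 200.56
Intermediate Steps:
s(b) = -3/b² + b/5 (s(b) = b*(⅕) - 3/b² = b/5 - 3/b² = -3/b² + b/5)
a(d, D) = -3/(-3/d - D/5)² - 3/(5*d) - D/25 (a(d, D) = -3/(D/(-5) - 3/d)² + (D/(-5) - 3/d)/5 = -3/(D*(-⅕) - 3/d)² + (D*(-⅕) - 3/d)/5 = -3/(-D/5 - 3/d)² + (-D/5 - 3/d)/5 = -3/(-3/d - D/5)² + (-3/d - D/5)/5 = -3/(-3/d - D/5)² + (-3/(5*d) - D/25) = -3/(-3/d - D/5)² - 3/(5*d) - D/25)
-74*a(-11, -6) + 120 = -(-74)*((15 - 6*(-11))³ + 1875*(-11)³)/(25*(-11)*(15 - 6*(-11))²) + 120 = -(-74)*(-1)*((15 + 66)³ + 1875*(-1331))/(25*11*(15 + 66)²) + 120 = -(-74)*(-1)*(81³ - 2495625)/(25*11*81²) + 120 = -(-74)*(-1)*(531441 - 2495625)/(25*11*6561) + 120 = -(-74)*(-1)*(-1964184)/(25*11*6561) + 120 = -74*(-654728/601425) + 120 = 48449872/601425 + 120 = 120620872/601425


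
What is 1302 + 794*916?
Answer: 728606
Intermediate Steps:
1302 + 794*916 = 1302 + 727304 = 728606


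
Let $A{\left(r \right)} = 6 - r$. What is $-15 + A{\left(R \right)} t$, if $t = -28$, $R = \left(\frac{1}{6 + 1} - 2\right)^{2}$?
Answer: $- \frac{605}{7} \approx -86.429$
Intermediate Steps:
$R = \frac{169}{49}$ ($R = \left(\frac{1}{7} - 2\right)^{2} = \left(- \frac{13}{7}\right)^{2} = \frac{169}{49} \approx 3.449$)
$-15 + A{\left(R \right)} t = -15 + \left(6 - \frac{169}{49}\right) \left(-28\right) = -15 + \frac{125}{49} \left(-28\right) = -15 - \frac{500}{7} = - \frac{605}{7}$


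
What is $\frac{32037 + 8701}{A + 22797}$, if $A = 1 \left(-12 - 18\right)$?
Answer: $\frac{40738}{22767} \approx 1.7893$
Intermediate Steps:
$A = -30$ ($A = 1 \left(-30\right) = -30$)
$\frac{32037 + 8701}{A + 22797} = \frac{32037 + 8701}{-30 + 22797} = \frac{40738}{22767}$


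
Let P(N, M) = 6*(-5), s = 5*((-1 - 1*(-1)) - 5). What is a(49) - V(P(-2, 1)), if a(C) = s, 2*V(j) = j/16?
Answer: -385/16 ≈ -24.063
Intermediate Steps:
s = -25 (s = 5*((-1 + 1) - 5) = 5*(0 - 5) = 5*(-5) = -25)
P(N, M) = -30
V(j) = j/32 (V(j) = (j/16)/2 = j/32)
a(C) = -25
a(49) - V(P(-2, 1)) = -25 - (-30)/32 = -25 - 1*(-15/16) = -25 + 15/16 = -385/16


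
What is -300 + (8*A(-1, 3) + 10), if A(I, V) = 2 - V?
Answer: -298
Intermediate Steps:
-300 + (8*A(-1, 3) + 10) = -300 + (8*(2 - 1*3) + 10) = -300 + (8*(2 - 3) + 10) = -300 + (8*(-1) + 10) = -300 + (-8 + 10) = -300 + 2 = -298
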